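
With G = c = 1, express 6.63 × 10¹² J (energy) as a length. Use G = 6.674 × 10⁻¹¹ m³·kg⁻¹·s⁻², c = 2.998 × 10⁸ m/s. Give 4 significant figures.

Energy → length via G/c⁴.
6.63 × 10¹² J × (G/c⁴) = 5.477 × 10⁻³² m

5.477 × 10⁻³² m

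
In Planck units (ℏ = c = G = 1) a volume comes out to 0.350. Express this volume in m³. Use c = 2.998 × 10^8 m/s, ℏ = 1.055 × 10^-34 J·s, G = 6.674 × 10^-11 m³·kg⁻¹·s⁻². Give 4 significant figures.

1.478 × 10^-105 m³

One Planck volume: V_P = (ℏG/c³)^(3/2) = 4.224 × 10^-105 m³.
0.350 × 4.224 × 10^-105 m³ = 1.478 × 10^-105 m³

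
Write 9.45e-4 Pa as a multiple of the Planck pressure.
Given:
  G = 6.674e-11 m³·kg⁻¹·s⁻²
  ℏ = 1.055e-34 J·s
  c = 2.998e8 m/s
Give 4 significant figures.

2.040e-117

Planck pressure: p_P = c⁷/(ℏG²) = 4.632e113 Pa.
9.45e-4 / 4.632e113 = 2.040e-117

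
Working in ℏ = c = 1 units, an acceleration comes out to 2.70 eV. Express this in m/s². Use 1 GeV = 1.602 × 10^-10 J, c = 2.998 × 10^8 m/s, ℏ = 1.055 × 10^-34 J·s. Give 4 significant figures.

1.229 × 10^24 m/s²

Acceleration is [L]/[T]² = c·[E]/ℏ.
1 GeV → c/ℏ × (1 GeV in J) = 4.552 × 10^32 m/s².
Convert the energy scale: 2.70 eV = 2.70 × 10^-9 GeV.
Result: 2.70 × 10^-9 × 4.552 × 10^32 = 1.229 × 10^24 m/s².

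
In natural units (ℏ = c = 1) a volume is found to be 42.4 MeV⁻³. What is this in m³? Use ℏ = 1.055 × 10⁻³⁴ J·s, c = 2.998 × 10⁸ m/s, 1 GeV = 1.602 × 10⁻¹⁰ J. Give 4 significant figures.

Volume is [L]³ = [E]⁻³·(ℏc)³.
1 GeV⁻³ → (ℏc)³ × (1 GeV in J)⁻³ = 7.696 × 10⁻⁴⁸ m³.
Convert the energy scale: 42.4 MeV⁻³ = 4.24 × 10¹⁰ GeV⁻³.
Result: 4.24 × 10¹⁰ × 7.696 × 10⁻⁴⁸ = 3.263 × 10⁻³⁷ m³.

3.263 × 10⁻³⁷ m³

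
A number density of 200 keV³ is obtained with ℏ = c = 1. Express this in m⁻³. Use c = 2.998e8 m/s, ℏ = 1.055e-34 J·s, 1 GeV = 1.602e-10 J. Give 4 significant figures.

2.599e31 m⁻³

Number density is [L]⁻³ = [E]³/(ℏc)³.
1 GeV³ → 1/(ℏc)³ × (1 GeV in J)³ = 1.299e47 m⁻³.
Convert the energy scale: 200 keV³ = 2.00e-16 GeV³.
Result: 2.00e-16 × 1.299e47 = 2.599e31 m⁻³.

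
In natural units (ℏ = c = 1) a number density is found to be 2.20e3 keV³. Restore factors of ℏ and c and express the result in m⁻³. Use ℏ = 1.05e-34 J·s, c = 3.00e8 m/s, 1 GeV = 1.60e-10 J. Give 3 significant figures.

Number density is [L]⁻³ = [E]³/(ℏc)³.
1 GeV³ → 1/(ℏc)³ × (1 GeV in J)³ = 1.31e47 m⁻³.
Convert the energy scale: 2.20e3 keV³ = 2.20e-15 GeV³.
Result: 2.20e-15 × 1.31e47 = 2.88e32 m⁻³.

2.88e32 m⁻³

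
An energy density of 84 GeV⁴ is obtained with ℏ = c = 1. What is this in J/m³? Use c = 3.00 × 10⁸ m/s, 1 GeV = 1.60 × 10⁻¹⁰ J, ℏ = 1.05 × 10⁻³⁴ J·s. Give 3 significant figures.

[E]/[L]³ = [E]⁴/(ℏc)³; restore (ℏc)⁻³.
1 GeV⁴ → 1/(ℏc)³ × (1 GeV in J)⁴ = 2.10 × 10³⁷ J/m³.
Result: 84 × 2.10 × 10³⁷ = 1.76 × 10³⁹ J/m³.

1.76 × 10³⁹ J/m³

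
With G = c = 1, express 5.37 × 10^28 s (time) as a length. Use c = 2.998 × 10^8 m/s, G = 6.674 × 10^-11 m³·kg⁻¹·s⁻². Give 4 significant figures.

Time → length via c.
5.37 × 10^28 s × (c) = 1.610 × 10^37 m

1.610 × 10^37 m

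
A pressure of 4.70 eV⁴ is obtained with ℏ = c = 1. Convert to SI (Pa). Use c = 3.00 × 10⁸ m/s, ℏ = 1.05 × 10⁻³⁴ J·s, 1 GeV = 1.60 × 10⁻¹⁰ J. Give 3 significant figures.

Pressure is [E]/[L]³ = [E]⁴/(ℏc)³.
1 GeV⁴ → 1/(ℏc)³ × (1 GeV in J)⁴ = 2.10 × 10³⁷ Pa.
Convert the energy scale: 4.70 eV⁴ = 4.70 × 10⁻³⁶ GeV⁴.
Result: 4.70 × 10⁻³⁶ × 2.10 × 10³⁷ = 98.5 Pa.

98.5 Pa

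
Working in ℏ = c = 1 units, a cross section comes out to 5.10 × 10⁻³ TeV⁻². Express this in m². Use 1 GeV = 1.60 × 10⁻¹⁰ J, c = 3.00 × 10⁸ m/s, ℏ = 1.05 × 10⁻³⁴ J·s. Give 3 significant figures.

Area is [L]² = [E]⁻²·(ℏc)²; restore (ℏc)².
1 GeV⁻² → (ℏc)² × (1 GeV in J)⁻² = 3.88 × 10⁻³² m².
Convert the energy scale: 5.10 × 10⁻³ TeV⁻² = 5.10 × 10⁻⁹ GeV⁻².
Result: 5.10 × 10⁻⁹ × 3.88 × 10⁻³² = 1.98 × 10⁻⁴⁰ m².

1.98 × 10⁻⁴⁰ m²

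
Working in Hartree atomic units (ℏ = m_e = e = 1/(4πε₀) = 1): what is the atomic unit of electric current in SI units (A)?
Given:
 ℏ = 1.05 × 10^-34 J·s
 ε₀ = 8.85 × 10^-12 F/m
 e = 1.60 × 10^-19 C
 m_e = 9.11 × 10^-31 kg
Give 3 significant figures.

From ℏ = m_e = e = 1/(4πε₀) = 1 the current scale is I_au = e E_h/ℏ = m_e e⁵/((4πε₀)²ℏ³).
E_h = 4.38 × 10^-18 J
e·E_h/ℏ = 6.67 × 10^-3 A

6.67 × 10^-3 A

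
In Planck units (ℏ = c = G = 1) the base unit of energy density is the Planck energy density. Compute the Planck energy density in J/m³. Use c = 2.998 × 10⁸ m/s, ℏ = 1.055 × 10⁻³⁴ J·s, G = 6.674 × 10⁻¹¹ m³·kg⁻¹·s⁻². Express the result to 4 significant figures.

u_P = c⁷/(ℏG²)
  = 2.177 × 10⁵⁹ / 4.699 × 10⁻⁵⁵
  = 4.632 × 10¹¹³ J/m³

4.632 × 10¹¹³ J/m³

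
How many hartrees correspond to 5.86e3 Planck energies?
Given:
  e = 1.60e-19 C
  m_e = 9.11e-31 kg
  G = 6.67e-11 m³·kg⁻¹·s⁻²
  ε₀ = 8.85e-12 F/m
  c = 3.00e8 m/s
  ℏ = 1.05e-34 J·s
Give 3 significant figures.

2.62e30

Planck energy: E_P = √(ℏc⁵/G) = 1.96e9 J
hartree: E_h = m_e e⁴/(4πε₀ℏ)² = 4.38e-18 J
5.86e3 × 1.96e9 / 4.38e-18 = 2.62e30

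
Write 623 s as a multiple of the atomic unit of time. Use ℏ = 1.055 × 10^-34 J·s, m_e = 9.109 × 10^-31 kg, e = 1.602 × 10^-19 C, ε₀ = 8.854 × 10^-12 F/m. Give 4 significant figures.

atomic unit of time: τ_au = (4πε₀)²ℏ³/(m_e e⁴) = 2.423 × 10^-17 s.
623 / 2.423 × 10^-17 = 2.571 × 10^19

2.571 × 10^19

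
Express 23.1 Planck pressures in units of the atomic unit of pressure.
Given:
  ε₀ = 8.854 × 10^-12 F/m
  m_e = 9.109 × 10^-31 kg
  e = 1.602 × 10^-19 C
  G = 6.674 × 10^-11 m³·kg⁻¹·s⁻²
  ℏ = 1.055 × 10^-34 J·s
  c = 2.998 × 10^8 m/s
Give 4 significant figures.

Planck pressure: p_P = c⁷/(ℏG²) = 4.632 × 10^113 Pa
atomic unit of pressure: P_au = E_h/a₀³ = m_e⁴e¹⁰/((4πε₀)⁵ℏ⁸) = 2.929 × 10^13 Pa
23.1 × 4.632 × 10^113 / 2.929 × 10^13 = 3.653 × 10^101

3.653 × 10^101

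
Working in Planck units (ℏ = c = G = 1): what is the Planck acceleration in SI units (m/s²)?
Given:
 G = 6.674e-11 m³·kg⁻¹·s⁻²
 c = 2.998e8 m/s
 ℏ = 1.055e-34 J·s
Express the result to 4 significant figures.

From ℏ = c = G = 1 the acceleration scale is a_P = √(c⁷/(ℏG)).
  = √(3.092e103)
  = 5.560e51 m/s²

5.560e51 m/s²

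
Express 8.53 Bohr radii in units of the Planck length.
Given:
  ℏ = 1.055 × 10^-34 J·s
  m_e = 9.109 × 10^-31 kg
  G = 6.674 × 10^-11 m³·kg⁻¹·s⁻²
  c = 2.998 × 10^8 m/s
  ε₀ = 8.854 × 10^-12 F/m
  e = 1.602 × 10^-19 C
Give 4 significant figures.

2.795 × 10^25

Bohr radius: a₀ = 4πε₀ℏ²/(m_e e²) = 5.297 × 10^-11 m
Planck length: ℓ_P = √(ℏG/c³) = 1.616 × 10^-35 m
8.53 × 5.297 × 10^-11 / 1.616 × 10^-35 = 2.795 × 10^25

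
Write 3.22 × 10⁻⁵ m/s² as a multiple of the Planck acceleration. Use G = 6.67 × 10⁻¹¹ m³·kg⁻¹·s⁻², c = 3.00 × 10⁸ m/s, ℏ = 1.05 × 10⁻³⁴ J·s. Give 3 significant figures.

Planck acceleration: a_P = √(c⁷/(ℏG)) = 5.59 × 10⁵¹ m/s².
3.22 × 10⁻⁵ / 5.59 × 10⁵¹ = 5.76 × 10⁻⁵⁷

5.76 × 10⁻⁵⁷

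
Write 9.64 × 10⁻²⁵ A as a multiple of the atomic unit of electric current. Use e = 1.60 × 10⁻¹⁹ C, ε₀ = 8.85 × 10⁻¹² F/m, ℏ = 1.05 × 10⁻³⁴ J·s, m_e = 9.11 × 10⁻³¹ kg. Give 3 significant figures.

atomic unit of electric current: I_au = e E_h/ℏ = m_e e⁵/((4πε₀)²ℏ³) = 6.67 × 10⁻³ A.
9.64 × 10⁻²⁵ / 6.67 × 10⁻³ = 1.44 × 10⁻²²

1.44 × 10⁻²²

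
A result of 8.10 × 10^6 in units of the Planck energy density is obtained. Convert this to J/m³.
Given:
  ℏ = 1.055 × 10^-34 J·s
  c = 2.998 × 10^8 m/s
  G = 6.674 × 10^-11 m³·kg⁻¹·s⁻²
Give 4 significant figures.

One Planck energy density: u_P = c⁷/(ℏG²) = 4.632 × 10^113 J/m³.
8.10 × 10^6 × 4.632 × 10^113 J/m³ = 3.752 × 10^120 J/m³

3.752 × 10^120 J/m³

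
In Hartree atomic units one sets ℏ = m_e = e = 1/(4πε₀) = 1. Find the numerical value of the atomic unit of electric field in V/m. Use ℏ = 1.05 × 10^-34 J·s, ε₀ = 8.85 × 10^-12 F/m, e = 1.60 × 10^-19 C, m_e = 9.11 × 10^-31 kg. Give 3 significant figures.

5.20 × 10^11 V/m

E_au = E_h/(e a₀) = m_e²e⁵/((4πε₀)³ℏ⁴)
E_h = 4.38 × 10^-18 J
a₀ = 5.26 × 10^-11 m
E_h/(e·a₀) = 5.20 × 10^11 V/m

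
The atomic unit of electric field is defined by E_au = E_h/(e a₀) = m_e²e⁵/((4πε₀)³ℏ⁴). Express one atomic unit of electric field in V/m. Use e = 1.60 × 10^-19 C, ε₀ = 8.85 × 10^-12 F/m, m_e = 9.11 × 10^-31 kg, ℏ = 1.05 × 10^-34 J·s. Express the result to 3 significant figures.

E_au = E_h/(e a₀) = m_e²e⁵/((4πε₀)³ℏ⁴)
E_h = 4.38 × 10^-18 J
a₀ = 5.26 × 10^-11 m
E_h/(e·a₀) = 5.20 × 10^11 V/m

5.20 × 10^11 V/m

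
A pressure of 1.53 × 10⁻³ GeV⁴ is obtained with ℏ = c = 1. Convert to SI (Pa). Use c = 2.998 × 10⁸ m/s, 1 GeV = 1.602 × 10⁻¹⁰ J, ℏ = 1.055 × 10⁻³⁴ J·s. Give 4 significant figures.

3.185 × 10³⁴ Pa

Pressure is [E]/[L]³ = [E]⁴/(ℏc)³.
1 GeV⁴ → 1/(ℏc)³ × (1 GeV in J)⁴ = 2.082 × 10³⁷ Pa.
Result: 1.53 × 10⁻³ × 2.082 × 10³⁷ = 3.185 × 10³⁴ Pa.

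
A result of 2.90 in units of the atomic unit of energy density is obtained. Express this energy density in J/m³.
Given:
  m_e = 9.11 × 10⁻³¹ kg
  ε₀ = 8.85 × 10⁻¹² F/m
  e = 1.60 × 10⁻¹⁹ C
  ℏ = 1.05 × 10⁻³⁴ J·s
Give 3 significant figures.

8.74 × 10¹³ J/m³

One atomic unit of energy density: u_au = E_h/a₀³ = m_e⁴e¹⁰/((4πε₀)⁵ℏ⁸) = 3.01 × 10¹³ J/m³.
2.90 × 3.01 × 10¹³ J/m³ = 8.74 × 10¹³ J/m³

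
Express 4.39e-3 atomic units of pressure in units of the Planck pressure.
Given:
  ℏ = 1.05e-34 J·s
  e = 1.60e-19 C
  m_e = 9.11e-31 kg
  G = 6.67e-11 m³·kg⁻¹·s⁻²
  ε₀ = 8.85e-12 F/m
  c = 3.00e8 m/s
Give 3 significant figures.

2.83e-103

atomic unit of pressure: P_au = E_h/a₀³ = m_e⁴e¹⁰/((4πε₀)⁵ℏ⁸) = 3.01e13 Pa
Planck pressure: p_P = c⁷/(ℏG²) = 4.68e113 Pa
4.39e-3 × 3.01e13 / 4.68e113 = 2.83e-103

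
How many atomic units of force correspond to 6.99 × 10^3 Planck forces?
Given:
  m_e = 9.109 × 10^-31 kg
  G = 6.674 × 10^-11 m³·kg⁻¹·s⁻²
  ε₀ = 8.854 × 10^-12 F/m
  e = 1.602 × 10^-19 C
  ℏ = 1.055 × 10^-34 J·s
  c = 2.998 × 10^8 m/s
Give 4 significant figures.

Planck force: F_P = c⁴/G = 1.210 × 10^44 N
atomic unit of force: F_au = E_h/a₀ = m_e²e⁶/((4πε₀)³ℏ⁴) = 8.220 × 10^-8 N
6.99 × 10^3 × 1.210 × 10^44 / 8.220 × 10^-8 = 1.029 × 10^55

1.029 × 10^55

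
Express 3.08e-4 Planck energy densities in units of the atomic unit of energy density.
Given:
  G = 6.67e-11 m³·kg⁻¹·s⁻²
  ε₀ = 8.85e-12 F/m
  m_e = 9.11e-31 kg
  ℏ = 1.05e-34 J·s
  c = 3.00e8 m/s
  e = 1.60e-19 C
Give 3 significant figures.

4.79e96

Planck energy density: u_P = c⁷/(ℏG²) = 4.68e113 J/m³
atomic unit of energy density: u_au = E_h/a₀³ = m_e⁴e¹⁰/((4πε₀)⁵ℏ⁸) = 3.01e13 J/m³
3.08e-4 × 4.68e113 / 3.01e13 = 4.79e96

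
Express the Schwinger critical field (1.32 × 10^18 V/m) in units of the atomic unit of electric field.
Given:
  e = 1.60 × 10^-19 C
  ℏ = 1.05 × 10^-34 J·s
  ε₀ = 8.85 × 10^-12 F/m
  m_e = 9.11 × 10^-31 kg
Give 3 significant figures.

2.54 × 10^6

atomic unit of electric field: E_au = E_h/(e a₀) = m_e²e⁵/((4πε₀)³ℏ⁴) = 5.20 × 10^11 V/m.
1.32 × 10^18 / 5.20 × 10^11 = 2.54 × 10^6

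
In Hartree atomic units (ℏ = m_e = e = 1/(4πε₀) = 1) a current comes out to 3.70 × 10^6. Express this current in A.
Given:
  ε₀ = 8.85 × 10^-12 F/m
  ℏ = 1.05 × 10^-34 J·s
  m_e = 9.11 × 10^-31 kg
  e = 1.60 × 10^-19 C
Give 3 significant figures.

One atomic unit of electric current: I_au = e E_h/ℏ = m_e e⁵/((4πε₀)²ℏ³) = 6.67 × 10^-3 A.
3.70 × 10^6 × 6.67 × 10^-3 A = 2.47 × 10^4 A

2.47 × 10^4 A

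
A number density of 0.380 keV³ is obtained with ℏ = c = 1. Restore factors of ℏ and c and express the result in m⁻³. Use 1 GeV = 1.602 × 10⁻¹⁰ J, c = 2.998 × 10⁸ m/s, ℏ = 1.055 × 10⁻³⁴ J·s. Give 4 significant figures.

4.938 × 10²⁸ m⁻³

Number density is [L]⁻³ = [E]³/(ℏc)³.
1 GeV³ → 1/(ℏc)³ × (1 GeV in J)³ = 1.299 × 10⁴⁷ m⁻³.
Convert the energy scale: 0.380 keV³ = 3.80 × 10⁻¹⁹ GeV³.
Result: 3.80 × 10⁻¹⁹ × 1.299 × 10⁴⁷ = 4.938 × 10²⁸ m⁻³.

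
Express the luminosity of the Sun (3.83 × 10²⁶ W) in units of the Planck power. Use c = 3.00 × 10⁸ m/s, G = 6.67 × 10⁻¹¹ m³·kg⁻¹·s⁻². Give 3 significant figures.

1.05 × 10⁻²⁶

Planck power: P_P = c⁵/G = 3.64 × 10⁵² W.
3.83 × 10²⁶ / 3.64 × 10⁵² = 1.05 × 10⁻²⁶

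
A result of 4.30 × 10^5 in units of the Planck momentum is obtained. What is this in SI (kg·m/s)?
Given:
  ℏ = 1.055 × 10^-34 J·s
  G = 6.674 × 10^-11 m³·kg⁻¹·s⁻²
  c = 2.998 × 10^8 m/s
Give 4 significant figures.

One Planck momentum: p_P = √(ℏc³/G) = 6.527 kg·m/s.
4.30 × 10^5 × 6.527 kg·m/s = 2.806 × 10^6 kg·m/s

2.806 × 10^6 kg·m/s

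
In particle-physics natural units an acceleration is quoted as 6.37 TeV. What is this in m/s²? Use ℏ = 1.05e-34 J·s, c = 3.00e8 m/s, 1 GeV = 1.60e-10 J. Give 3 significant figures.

2.91e36 m/s²

Acceleration is [L]/[T]² = c·[E]/ℏ.
1 GeV → c/ℏ × (1 GeV in J) = 4.57e32 m/s².
Convert the energy scale: 6.37 TeV = 6.37e3 GeV.
Result: 6.37e3 × 4.57e32 = 2.91e36 m/s².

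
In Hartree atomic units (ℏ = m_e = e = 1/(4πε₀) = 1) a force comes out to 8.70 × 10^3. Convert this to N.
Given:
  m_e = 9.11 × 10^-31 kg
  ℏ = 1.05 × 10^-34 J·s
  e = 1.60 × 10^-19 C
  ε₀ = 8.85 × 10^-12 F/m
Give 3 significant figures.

7.25 × 10^-4 N

One atomic unit of force: F_au = E_h/a₀ = m_e²e⁶/((4πε₀)³ℏ⁴) = 8.33 × 10^-8 N.
8.70 × 10^3 × 8.33 × 10^-8 N = 7.25 × 10^-4 N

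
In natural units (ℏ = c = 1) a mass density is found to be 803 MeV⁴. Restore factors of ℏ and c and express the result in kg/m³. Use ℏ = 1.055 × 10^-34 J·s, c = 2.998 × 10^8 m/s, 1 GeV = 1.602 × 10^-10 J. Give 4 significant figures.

1.860 × 10^11 kg/m³

Mass density is [E]/(c²[L]³) = [E]⁴/(ℏ³c⁵).
1 GeV⁴ → 1/(ℏ³c⁵) × (1 GeV in J)⁴ = 2.316 × 10^20 kg/m³.
Convert the energy scale: 803 MeV⁴ = 8.03 × 10^-10 GeV⁴.
Result: 8.03 × 10^-10 × 2.316 × 10^20 = 1.860 × 10^11 kg/m³.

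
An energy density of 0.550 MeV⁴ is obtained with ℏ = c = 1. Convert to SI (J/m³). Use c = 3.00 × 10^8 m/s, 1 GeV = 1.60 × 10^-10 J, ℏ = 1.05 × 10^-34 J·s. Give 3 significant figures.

[E]/[L]³ = [E]⁴/(ℏc)³; restore (ℏc)⁻³.
1 GeV⁴ → 1/(ℏc)³ × (1 GeV in J)⁴ = 2.10 × 10^37 J/m³.
Convert the energy scale: 0.550 MeV⁴ = 5.50 × 10^-13 GeV⁴.
Result: 5.50 × 10^-13 × 2.10 × 10^37 = 1.15 × 10^25 J/m³.

1.15 × 10^25 J/m³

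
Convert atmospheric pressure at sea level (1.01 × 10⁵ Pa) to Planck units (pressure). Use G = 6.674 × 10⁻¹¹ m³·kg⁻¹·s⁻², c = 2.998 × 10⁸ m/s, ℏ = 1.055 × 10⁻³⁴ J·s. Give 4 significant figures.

2.180 × 10⁻¹⁰⁹

Planck pressure: p_P = c⁷/(ℏG²) = 4.632 × 10¹¹³ Pa.
1.01 × 10⁵ / 4.632 × 10¹¹³ = 2.180 × 10⁻¹⁰⁹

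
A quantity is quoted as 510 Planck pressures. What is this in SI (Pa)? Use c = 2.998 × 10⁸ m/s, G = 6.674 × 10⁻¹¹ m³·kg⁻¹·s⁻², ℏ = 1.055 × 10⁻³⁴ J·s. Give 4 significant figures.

One Planck pressure: p_P = c⁷/(ℏG²) = 4.632 × 10¹¹³ Pa.
510 × 4.632 × 10¹¹³ Pa = 2.362 × 10¹¹⁶ Pa

2.362 × 10¹¹⁶ Pa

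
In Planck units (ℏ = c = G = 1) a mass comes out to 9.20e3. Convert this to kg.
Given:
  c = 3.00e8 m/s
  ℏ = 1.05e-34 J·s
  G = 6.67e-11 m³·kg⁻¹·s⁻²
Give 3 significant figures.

2.00e-4 kg

One Planck mass: m_P = √(ℏc/G) = 2.17e-8 kg.
9.20e3 × 2.17e-8 kg = 2.00e-4 kg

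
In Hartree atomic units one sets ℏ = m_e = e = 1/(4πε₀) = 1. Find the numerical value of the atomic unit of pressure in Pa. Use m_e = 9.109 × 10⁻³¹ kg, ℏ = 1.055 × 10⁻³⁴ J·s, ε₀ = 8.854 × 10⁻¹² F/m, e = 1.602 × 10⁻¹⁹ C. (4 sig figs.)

P_au = E_h/a₀³ = m_e⁴e¹⁰/((4πε₀)⁵ℏ⁸)
E_h = 4.354 × 10⁻¹⁸ J
a₀ = 5.297 × 10⁻¹¹ m
E_h/a₀³ = 2.929 × 10¹³ Pa

2.929 × 10¹³ Pa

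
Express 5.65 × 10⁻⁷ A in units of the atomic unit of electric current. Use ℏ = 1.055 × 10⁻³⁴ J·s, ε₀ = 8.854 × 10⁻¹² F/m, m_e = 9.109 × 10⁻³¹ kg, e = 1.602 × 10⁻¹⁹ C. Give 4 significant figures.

atomic unit of electric current: I_au = e E_h/ℏ = m_e e⁵/((4πε₀)²ℏ³) = 6.612 × 10⁻³ A.
5.65 × 10⁻⁷ / 6.612 × 10⁻³ = 8.545 × 10⁻⁵

8.545 × 10⁻⁵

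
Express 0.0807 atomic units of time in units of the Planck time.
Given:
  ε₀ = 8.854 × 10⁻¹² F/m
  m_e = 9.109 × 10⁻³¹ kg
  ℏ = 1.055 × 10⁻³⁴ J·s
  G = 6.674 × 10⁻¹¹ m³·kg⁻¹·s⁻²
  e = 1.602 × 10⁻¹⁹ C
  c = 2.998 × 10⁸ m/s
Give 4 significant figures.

3.626 × 10²⁵

atomic unit of time: τ_au = (4πε₀)²ℏ³/(m_e e⁴) = 2.423 × 10⁻¹⁷ s
Planck time: t_P = √(ℏG/c⁵) = 5.392 × 10⁻⁴⁴ s
0.0807 × 2.423 × 10⁻¹⁷ / 5.392 × 10⁻⁴⁴ = 3.626 × 10²⁵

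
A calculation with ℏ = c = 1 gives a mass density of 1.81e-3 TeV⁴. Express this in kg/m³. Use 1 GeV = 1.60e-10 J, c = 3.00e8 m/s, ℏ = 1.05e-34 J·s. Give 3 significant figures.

Mass density is [E]/(c²[L]³) = [E]⁴/(ℏ³c⁵).
1 GeV⁴ → 1/(ℏ³c⁵) × (1 GeV in J)⁴ = 2.33e20 kg/m³.
Convert the energy scale: 1.81e-3 TeV⁴ = 1.81e9 GeV⁴.
Result: 1.81e9 × 2.33e20 = 4.22e29 kg/m³.

4.22e29 kg/m³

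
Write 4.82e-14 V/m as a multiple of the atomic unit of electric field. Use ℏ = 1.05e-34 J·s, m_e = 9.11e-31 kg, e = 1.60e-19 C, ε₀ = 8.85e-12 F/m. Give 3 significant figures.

9.26e-26

atomic unit of electric field: E_au = E_h/(e a₀) = m_e²e⁵/((4πε₀)³ℏ⁴) = 5.20e11 V/m.
4.82e-14 / 5.20e11 = 9.26e-26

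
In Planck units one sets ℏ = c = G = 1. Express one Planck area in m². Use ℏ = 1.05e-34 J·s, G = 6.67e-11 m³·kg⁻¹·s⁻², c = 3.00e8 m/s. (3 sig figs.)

A_P = ℏG/c³
  = 7.00e-45 / 2.70e25
  = 2.59e-70 m²

2.59e-70 m²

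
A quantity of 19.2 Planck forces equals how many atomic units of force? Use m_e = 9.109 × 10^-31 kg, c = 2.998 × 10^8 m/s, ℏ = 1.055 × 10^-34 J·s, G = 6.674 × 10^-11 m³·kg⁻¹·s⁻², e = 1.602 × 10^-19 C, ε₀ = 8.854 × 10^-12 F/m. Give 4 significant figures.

Planck force: F_P = c⁴/G = 1.210 × 10^44 N
atomic unit of force: F_au = E_h/a₀ = m_e²e⁶/((4πε₀)³ℏ⁴) = 8.220 × 10^-8 N
19.2 × 1.210 × 10^44 / 8.220 × 10^-8 = 2.827 × 10^52

2.827 × 10^52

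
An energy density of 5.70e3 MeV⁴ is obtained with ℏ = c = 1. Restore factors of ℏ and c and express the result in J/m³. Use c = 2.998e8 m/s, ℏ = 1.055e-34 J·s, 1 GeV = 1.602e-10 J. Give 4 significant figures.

1.187e29 J/m³

[E]/[L]³ = [E]⁴/(ℏc)³; restore (ℏc)⁻³.
1 GeV⁴ → 1/(ℏc)³ × (1 GeV in J)⁴ = 2.082e37 J/m³.
Convert the energy scale: 5.70e3 MeV⁴ = 5.70e-9 GeV⁴.
Result: 5.70e-9 × 2.082e37 = 1.187e29 J/m³.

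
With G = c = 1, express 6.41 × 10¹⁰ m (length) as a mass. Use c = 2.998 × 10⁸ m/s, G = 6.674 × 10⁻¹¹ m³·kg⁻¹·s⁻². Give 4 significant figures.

8.632 × 10³⁷ kg

Length → mass via c²/G.
6.41 × 10¹⁰ m × (c²/G) = 8.632 × 10³⁷ kg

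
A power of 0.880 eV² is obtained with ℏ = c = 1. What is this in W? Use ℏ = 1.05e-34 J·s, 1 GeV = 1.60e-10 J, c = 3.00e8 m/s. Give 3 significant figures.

2.15e-4 W

Power is [E]/[T] = [E]²/ℏ.
1 GeV² → 1/ℏ × (1 GeV in J)² = 2.44e14 W.
Convert the energy scale: 0.880 eV² = 8.80e-19 GeV².
Result: 8.80e-19 × 2.44e14 = 2.15e-4 W.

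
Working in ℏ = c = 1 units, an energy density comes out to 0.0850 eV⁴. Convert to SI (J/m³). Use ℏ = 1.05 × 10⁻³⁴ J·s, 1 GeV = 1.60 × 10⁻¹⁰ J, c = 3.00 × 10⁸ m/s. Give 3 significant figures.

[E]/[L]³ = [E]⁴/(ℏc)³; restore (ℏc)⁻³.
1 GeV⁴ → 1/(ℏc)³ × (1 GeV in J)⁴ = 2.10 × 10³⁷ J/m³.
Convert the energy scale: 0.0850 eV⁴ = 8.50 × 10⁻³⁸ GeV⁴.
Result: 8.50 × 10⁻³⁸ × 2.10 × 10³⁷ = 1.78 J/m³.

1.78 J/m³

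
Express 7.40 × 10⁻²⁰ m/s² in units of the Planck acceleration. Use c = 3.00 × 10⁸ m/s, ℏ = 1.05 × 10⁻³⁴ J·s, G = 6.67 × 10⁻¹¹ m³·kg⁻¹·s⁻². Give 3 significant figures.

Planck acceleration: a_P = √(c⁷/(ℏG)) = 5.59 × 10⁵¹ m/s².
7.40 × 10⁻²⁰ / 5.59 × 10⁵¹ = 1.32 × 10⁻⁷¹

1.32 × 10⁻⁷¹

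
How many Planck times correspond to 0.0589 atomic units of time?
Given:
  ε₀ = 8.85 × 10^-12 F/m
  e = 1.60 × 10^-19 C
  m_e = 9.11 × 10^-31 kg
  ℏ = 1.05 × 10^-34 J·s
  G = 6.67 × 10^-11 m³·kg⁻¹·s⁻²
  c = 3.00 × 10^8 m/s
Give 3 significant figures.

atomic unit of time: τ_au = (4πε₀)²ℏ³/(m_e e⁴) = 2.40 × 10^-17 s
Planck time: t_P = √(ℏG/c⁵) = 5.37 × 10^-44 s
0.0589 × 2.40 × 10^-17 / 5.37 × 10^-44 = 2.63 × 10^25

2.63 × 10^25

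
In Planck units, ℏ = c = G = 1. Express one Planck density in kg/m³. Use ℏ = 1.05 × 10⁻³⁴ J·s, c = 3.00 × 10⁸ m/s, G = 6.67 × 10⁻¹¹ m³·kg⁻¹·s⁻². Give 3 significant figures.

5.20 × 10⁹⁶ kg/m³

Dimensional analysis gives ρ_P = c⁵/(ℏG²).
  = 2.43 × 10⁴² / 4.67 × 10⁻⁵⁵
  = 5.20 × 10⁹⁶ kg/m³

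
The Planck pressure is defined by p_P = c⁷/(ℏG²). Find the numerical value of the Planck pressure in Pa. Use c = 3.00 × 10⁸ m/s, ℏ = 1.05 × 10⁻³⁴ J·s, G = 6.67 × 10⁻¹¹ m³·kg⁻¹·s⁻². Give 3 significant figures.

4.68 × 10¹¹³ Pa

p_P = c⁷/(ℏG²)
  = 2.19 × 10⁵⁹ / 4.67 × 10⁻⁵⁵
  = 4.68 × 10¹¹³ Pa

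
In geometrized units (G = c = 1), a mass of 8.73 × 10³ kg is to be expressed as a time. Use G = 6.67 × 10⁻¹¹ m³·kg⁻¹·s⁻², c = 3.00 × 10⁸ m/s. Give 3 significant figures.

2.16 × 10⁻³² s

Mass → time via G/c³.
8.73 × 10³ kg × (G/c³) = 2.16 × 10⁻³² s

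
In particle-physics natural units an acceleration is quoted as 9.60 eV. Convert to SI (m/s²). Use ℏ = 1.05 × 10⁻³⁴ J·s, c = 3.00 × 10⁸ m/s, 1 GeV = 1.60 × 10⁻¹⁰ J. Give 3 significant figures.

Acceleration is [L]/[T]² = c·[E]/ℏ.
1 GeV → c/ℏ × (1 GeV in J) = 4.57 × 10³² m/s².
Convert the energy scale: 9.60 eV = 9.60 × 10⁻⁹ GeV.
Result: 9.60 × 10⁻⁹ × 4.57 × 10³² = 4.39 × 10²⁴ m/s².

4.39 × 10²⁴ m/s²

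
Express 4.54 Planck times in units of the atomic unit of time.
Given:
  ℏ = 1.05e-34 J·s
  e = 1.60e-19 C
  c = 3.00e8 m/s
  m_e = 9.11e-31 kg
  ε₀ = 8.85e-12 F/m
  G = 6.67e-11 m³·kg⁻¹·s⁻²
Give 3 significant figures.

1.02e-26

Planck time: t_P = √(ℏG/c⁵) = 5.37e-44 s
atomic unit of time: τ_au = (4πε₀)²ℏ³/(m_e e⁴) = 2.40e-17 s
4.54 × 5.37e-44 / 2.40e-17 = 1.02e-26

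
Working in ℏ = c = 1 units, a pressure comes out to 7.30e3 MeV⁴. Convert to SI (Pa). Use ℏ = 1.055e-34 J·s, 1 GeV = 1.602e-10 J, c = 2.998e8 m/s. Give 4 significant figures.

Pressure is [E]/[L]³ = [E]⁴/(ℏc)³.
1 GeV⁴ → 1/(ℏc)³ × (1 GeV in J)⁴ = 2.082e37 Pa.
Convert the energy scale: 7.30e3 MeV⁴ = 7.30e-9 GeV⁴.
Result: 7.30e-9 × 2.082e37 = 1.520e29 Pa.

1.520e29 Pa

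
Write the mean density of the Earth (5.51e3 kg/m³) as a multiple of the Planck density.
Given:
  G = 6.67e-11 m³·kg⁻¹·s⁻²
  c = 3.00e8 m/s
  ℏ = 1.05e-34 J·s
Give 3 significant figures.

Planck density: ρ_P = c⁵/(ℏG²) = 5.20e96 kg/m³.
5.51e3 / 5.20e96 = 1.06e-93

1.06e-93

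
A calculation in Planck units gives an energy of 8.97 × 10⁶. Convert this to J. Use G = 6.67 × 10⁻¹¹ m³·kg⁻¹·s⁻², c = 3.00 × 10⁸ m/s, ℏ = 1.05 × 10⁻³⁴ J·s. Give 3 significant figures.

1.75 × 10¹⁶ J

One Planck energy: E_P = √(ℏc⁵/G) = 1.96 × 10⁹ J.
8.97 × 10⁶ × 1.96 × 10⁹ J = 1.75 × 10¹⁶ J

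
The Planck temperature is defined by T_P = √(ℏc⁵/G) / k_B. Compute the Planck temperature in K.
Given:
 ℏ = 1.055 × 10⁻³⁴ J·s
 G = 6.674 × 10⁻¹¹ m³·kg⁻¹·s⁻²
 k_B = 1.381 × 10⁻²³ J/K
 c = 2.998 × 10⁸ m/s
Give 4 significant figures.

1.417 × 10³² K

T_P = √(ℏc⁵/G) / k_B
  = √(3.828 × 10¹⁸) × 7.241 × 10²²
  = 1.417 × 10³² K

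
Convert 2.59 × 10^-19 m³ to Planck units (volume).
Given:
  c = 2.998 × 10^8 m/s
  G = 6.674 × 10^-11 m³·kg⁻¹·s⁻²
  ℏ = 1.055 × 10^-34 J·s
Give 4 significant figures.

6.132 × 10^85

Planck volume: V_P = (ℏG/c³)^(3/2) = 4.224 × 10^-105 m³.
2.59 × 10^-19 / 4.224 × 10^-105 = 6.132 × 10^85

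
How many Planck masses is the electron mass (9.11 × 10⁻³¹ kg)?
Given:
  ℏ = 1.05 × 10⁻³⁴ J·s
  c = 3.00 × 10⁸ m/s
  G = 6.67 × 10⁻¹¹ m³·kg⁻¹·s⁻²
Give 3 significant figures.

Planck mass: m_P = √(ℏc/G) = 2.17 × 10⁻⁸ kg.
9.11 × 10⁻³¹ / 2.17 × 10⁻⁸ = 4.19 × 10⁻²³

4.19 × 10⁻²³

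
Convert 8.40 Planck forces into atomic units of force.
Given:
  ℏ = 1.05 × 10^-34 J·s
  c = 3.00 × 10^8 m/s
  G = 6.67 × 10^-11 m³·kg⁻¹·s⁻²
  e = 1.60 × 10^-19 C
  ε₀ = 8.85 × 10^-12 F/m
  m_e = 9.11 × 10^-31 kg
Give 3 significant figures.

Planck force: F_P = c⁴/G = 1.21 × 10^44 N
atomic unit of force: F_au = E_h/a₀ = m_e²e⁶/((4πε₀)³ℏ⁴) = 8.33 × 10^-8 N
8.40 × 1.21 × 10^44 / 8.33 × 10^-8 = 1.22 × 10^52

1.22 × 10^52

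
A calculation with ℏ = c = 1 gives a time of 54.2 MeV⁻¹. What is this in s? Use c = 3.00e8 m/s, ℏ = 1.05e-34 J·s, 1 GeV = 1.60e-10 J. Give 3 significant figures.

3.56e-20 s

A time is [E]⁻¹ in ℏ=c=1; restore one factor of ℏ.
1 GeV⁻¹ → ℏ × (1 GeV in J)⁻¹ = 6.56e-25 s.
Convert the energy scale: 54.2 MeV⁻¹ = 5.42e4 GeV⁻¹.
Result: 5.42e4 × 6.56e-25 = 3.56e-20 s.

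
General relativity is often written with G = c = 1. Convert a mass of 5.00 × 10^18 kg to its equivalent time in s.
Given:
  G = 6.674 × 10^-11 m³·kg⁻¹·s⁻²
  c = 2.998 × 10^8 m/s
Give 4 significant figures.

Mass → time via G/c³.
5.00 × 10^18 kg × (G/c³) = 1.238 × 10^-17 s

1.238 × 10^-17 s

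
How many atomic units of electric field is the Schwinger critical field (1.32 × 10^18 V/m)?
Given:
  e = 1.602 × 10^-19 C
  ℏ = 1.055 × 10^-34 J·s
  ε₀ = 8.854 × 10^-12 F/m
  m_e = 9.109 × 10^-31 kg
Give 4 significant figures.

2.573 × 10^6

atomic unit of electric field: E_au = E_h/(e a₀) = m_e²e⁵/((4πε₀)³ℏ⁴) = 5.131 × 10^11 V/m.
1.32 × 10^18 / 5.131 × 10^11 = 2.573 × 10^6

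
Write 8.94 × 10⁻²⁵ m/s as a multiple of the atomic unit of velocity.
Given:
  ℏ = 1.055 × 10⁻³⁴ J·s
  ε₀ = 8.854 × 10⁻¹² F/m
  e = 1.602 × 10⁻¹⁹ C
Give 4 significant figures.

atomic unit of velocity: v_au = e²/(4πε₀ℏ) = 2.186 × 10⁶ m/s.
8.94 × 10⁻²⁵ / 2.186 × 10⁶ = 4.089 × 10⁻³¹

4.089 × 10⁻³¹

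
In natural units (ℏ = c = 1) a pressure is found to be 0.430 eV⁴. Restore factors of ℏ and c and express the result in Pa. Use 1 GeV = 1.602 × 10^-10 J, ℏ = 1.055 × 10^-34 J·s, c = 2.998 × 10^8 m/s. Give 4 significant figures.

Pressure is [E]/[L]³ = [E]⁴/(ℏc)³.
1 GeV⁴ → 1/(ℏc)³ × (1 GeV in J)⁴ = 2.082 × 10^37 Pa.
Convert the energy scale: 0.430 eV⁴ = 4.30 × 10^-37 GeV⁴.
Result: 4.30 × 10^-37 × 2.082 × 10^37 = 8.951 Pa.

8.951 Pa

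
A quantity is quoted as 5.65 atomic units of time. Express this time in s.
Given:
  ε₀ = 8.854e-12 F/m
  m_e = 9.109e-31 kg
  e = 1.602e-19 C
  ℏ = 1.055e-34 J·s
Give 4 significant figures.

One atomic unit of time: τ_au = (4πε₀)²ℏ³/(m_e e⁴) = 2.423e-17 s.
5.65 × 2.423e-17 s = 1.369e-16 s

1.369e-16 s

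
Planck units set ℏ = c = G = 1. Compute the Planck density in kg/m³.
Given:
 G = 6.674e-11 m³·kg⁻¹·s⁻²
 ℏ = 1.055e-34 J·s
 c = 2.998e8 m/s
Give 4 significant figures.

5.154e96 kg/m³

The unique combination of the constants set to 1 with dimensions of density is ρ_P = c⁵/(ℏG²).
  = 2.422e42 / 4.699e-55
  = 5.154e96 kg/m³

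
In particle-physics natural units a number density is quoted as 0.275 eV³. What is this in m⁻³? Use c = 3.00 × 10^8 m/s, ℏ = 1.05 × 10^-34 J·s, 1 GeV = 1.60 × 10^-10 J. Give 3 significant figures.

3.60 × 10^19 m⁻³

Number density is [L]⁻³ = [E]³/(ℏc)³.
1 GeV³ → 1/(ℏc)³ × (1 GeV in J)³ = 1.31 × 10^47 m⁻³.
Convert the energy scale: 0.275 eV³ = 2.75 × 10^-28 GeV³.
Result: 2.75 × 10^-28 × 1.31 × 10^47 = 3.60 × 10^19 m⁻³.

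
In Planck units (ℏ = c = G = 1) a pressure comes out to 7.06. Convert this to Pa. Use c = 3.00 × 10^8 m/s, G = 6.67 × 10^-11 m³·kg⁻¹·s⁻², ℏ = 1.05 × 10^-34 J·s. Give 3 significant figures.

3.31 × 10^114 Pa

One Planck pressure: p_P = c⁷/(ℏG²) = 4.68 × 10^113 Pa.
7.06 × 4.68 × 10^113 Pa = 3.31 × 10^114 Pa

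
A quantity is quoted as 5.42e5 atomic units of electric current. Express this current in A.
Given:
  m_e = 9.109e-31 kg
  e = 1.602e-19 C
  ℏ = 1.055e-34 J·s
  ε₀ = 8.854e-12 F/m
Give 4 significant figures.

One atomic unit of electric current: I_au = e E_h/ℏ = m_e e⁵/((4πε₀)²ℏ³) = 6.612e-3 A.
5.42e5 × 6.612e-3 A = 3.584e3 A

3.584e3 A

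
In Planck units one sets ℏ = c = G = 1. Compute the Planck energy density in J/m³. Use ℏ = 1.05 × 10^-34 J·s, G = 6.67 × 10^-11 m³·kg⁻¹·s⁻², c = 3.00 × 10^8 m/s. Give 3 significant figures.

u_P = c⁷/(ℏG²)
  = 2.19 × 10^59 / 4.67 × 10^-55
  = 4.68 × 10^113 J/m³

4.68 × 10^113 J/m³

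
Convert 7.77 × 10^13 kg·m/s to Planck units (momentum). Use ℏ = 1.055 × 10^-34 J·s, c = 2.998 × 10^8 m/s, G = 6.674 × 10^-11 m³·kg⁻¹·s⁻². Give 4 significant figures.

1.191 × 10^13

Planck momentum: p_P = √(ℏc³/G) = 6.527 kg·m/s.
7.77 × 10^13 / 6.527 = 1.191 × 10^13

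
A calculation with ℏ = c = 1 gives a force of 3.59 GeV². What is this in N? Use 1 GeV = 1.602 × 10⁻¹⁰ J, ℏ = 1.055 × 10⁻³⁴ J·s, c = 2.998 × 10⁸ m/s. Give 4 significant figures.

Force is [E]/[L] = [E]²/(ℏc); restore (ℏc)⁻¹.
1 GeV² → 1/(ℏc) × (1 GeV in J)² = 8.114 × 10⁵ N.
Result: 3.59 × 8.114 × 10⁵ = 2.913 × 10⁶ N.

2.913 × 10⁶ N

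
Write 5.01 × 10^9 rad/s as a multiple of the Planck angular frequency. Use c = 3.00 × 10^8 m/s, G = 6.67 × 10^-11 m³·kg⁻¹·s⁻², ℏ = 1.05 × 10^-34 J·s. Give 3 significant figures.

2.69 × 10^-34

Planck angular frequency: ω_P = √(c⁵/(ℏG)) = 1.86 × 10^43 rad/s.
5.01 × 10^9 / 1.86 × 10^43 = 2.69 × 10^-34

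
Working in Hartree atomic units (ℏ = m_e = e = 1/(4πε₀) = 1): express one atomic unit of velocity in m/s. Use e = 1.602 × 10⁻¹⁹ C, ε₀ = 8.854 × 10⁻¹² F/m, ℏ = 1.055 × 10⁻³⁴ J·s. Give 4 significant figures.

Dimensional analysis gives v_au = e²/(4πε₀ℏ).
  = 2.566 × 10⁻³⁸ / 1.174 × 10⁻⁴⁴
  = 2.186 × 10⁶ m/s

2.186 × 10⁶ m/s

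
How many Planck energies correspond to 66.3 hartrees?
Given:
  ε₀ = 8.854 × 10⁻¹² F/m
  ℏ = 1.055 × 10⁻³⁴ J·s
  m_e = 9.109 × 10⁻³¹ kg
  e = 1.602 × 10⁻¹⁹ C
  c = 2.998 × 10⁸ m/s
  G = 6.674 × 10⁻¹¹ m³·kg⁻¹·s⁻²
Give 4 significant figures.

1.475 × 10⁻²⁵

hartree: E_h = m_e e⁴/(4πε₀ℏ)² = 4.354 × 10⁻¹⁸ J
Planck energy: E_P = √(ℏc⁵/G) = 1.957 × 10⁹ J
66.3 × 4.354 × 10⁻¹⁸ / 1.957 × 10⁹ = 1.475 × 10⁻²⁵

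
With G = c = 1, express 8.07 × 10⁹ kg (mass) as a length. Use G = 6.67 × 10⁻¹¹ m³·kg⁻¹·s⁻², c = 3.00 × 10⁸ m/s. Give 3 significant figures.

In G = c = 1 units mass has dimensions of length; the conversion factor is G/c².
8.07 × 10⁹ kg × (G/c²) = 5.98 × 10⁻¹⁸ m

5.98 × 10⁻¹⁸ m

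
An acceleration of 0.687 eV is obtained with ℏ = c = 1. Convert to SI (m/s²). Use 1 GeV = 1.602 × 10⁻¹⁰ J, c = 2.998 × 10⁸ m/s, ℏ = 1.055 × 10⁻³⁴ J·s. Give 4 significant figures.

3.128 × 10²³ m/s²

Acceleration is [L]/[T]² = c·[E]/ℏ.
1 GeV → c/ℏ × (1 GeV in J) = 4.552 × 10³² m/s².
Convert the energy scale: 0.687 eV = 6.87 × 10⁻¹⁰ GeV.
Result: 6.87 × 10⁻¹⁰ × 4.552 × 10³² = 3.128 × 10²³ m/s².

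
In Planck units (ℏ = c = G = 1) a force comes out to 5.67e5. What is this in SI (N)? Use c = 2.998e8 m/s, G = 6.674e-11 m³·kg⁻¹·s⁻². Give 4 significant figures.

6.863e49 N

One Planck force: F_P = c⁴/G = 1.210e44 N.
5.67e5 × 1.210e44 N = 6.863e49 N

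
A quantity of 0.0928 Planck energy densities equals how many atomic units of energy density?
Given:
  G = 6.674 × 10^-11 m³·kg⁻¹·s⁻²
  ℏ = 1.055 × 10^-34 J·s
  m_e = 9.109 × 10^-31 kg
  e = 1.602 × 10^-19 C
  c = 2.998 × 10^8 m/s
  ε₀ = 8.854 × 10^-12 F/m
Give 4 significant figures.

Planck energy density: u_P = c⁷/(ℏG²) = 4.632 × 10^113 J/m³
atomic unit of energy density: u_au = E_h/a₀³ = m_e⁴e¹⁰/((4πε₀)⁵ℏ⁸) = 2.929 × 10^13 J/m³
0.0928 × 4.632 × 10^113 / 2.929 × 10^13 = 1.468 × 10^99

1.468 × 10^99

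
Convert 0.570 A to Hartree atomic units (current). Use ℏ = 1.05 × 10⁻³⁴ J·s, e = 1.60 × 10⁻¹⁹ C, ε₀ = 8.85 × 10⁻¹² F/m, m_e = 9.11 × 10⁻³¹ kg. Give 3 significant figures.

atomic unit of electric current: I_au = e E_h/ℏ = m_e e⁵/((4πε₀)²ℏ³) = 6.67 × 10⁻³ A.
0.570 / 6.67 × 10⁻³ = 85.4

85.4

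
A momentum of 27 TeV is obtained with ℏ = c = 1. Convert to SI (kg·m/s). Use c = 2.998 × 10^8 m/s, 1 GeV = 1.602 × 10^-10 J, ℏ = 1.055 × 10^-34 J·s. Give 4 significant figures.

1.443 × 10^-14 kg·m/s

Momentum is [E]/c; divide by c.
1 GeV → 1/c × (1 GeV in J) = 5.344 × 10^-19 kg·m/s.
Convert the energy scale: 27 TeV = 2.70 × 10^4 GeV.
Result: 2.70 × 10^4 × 5.344 × 10^-19 = 1.443 × 10^-14 kg·m/s.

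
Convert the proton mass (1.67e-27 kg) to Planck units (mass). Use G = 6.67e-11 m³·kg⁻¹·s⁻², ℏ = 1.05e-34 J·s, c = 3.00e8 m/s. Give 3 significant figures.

7.68e-20

Planck mass: m_P = √(ℏc/G) = 2.17e-8 kg.
1.67e-27 / 2.17e-8 = 7.68e-20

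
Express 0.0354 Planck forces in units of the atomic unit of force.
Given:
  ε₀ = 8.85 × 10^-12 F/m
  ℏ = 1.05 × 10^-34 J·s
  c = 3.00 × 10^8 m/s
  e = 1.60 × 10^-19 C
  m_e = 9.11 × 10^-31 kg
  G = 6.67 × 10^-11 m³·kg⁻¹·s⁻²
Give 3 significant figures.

Planck force: F_P = c⁴/G = 1.21 × 10^44 N
atomic unit of force: F_au = E_h/a₀ = m_e²e⁶/((4πε₀)³ℏ⁴) = 8.33 × 10^-8 N
0.0354 × 1.21 × 10^44 / 8.33 × 10^-8 = 5.16 × 10^49

5.16 × 10^49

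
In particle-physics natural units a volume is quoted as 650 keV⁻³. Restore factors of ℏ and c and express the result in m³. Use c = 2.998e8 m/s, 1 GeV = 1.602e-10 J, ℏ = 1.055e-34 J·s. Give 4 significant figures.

Volume is [L]³ = [E]⁻³·(ℏc)³.
1 GeV⁻³ → (ℏc)³ × (1 GeV in J)⁻³ = 7.696e-48 m³.
Convert the energy scale: 650 keV⁻³ = 6.50e20 GeV⁻³.
Result: 6.50e20 × 7.696e-48 = 5.002e-27 m³.

5.002e-27 m³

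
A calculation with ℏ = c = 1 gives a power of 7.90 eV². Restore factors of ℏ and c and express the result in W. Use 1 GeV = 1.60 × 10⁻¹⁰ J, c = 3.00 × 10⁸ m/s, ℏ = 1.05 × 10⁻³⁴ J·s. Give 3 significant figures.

1.93 × 10⁻³ W

Power is [E]/[T] = [E]²/ℏ.
1 GeV² → 1/ℏ × (1 GeV in J)² = 2.44 × 10¹⁴ W.
Convert the energy scale: 7.90 eV² = 7.90 × 10⁻¹⁸ GeV².
Result: 7.90 × 10⁻¹⁸ × 2.44 × 10¹⁴ = 1.93 × 10⁻³ W.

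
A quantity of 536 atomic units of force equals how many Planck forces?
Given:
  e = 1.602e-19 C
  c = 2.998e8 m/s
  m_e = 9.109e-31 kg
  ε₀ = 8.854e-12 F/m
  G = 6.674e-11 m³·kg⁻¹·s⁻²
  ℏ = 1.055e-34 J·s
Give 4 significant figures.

3.640e-49

atomic unit of force: F_au = E_h/a₀ = m_e²e⁶/((4πε₀)³ℏ⁴) = 8.220e-8 N
Planck force: F_P = c⁴/G = 1.210e44 N
536 × 8.220e-8 / 1.210e44 = 3.640e-49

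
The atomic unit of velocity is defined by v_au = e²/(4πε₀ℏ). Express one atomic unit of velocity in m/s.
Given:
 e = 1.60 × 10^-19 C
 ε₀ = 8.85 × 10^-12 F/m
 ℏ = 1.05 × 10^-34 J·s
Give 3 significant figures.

v_au = e²/(4πε₀ℏ)
  = 2.56 × 10^-38 / 1.17 × 10^-44
  = 2.19 × 10^6 m/s

2.19 × 10^6 m/s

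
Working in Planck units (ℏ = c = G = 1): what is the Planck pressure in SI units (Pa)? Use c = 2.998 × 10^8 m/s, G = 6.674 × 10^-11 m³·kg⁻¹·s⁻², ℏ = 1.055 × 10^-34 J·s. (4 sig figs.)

Dimensional analysis gives p_P = c⁷/(ℏG²).
  = 2.177 × 10^59 / 4.699 × 10^-55
  = 4.632 × 10^113 Pa

4.632 × 10^113 Pa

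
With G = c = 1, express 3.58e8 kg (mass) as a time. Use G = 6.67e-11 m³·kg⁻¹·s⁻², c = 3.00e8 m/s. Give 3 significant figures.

Mass → time via G/c³.
3.58e8 kg × (G/c³) = 8.84e-28 s

8.84e-28 s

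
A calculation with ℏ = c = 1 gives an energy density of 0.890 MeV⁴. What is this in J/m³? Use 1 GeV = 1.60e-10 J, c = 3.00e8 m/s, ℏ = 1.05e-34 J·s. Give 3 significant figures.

1.87e25 J/m³

[E]/[L]³ = [E]⁴/(ℏc)³; restore (ℏc)⁻³.
1 GeV⁴ → 1/(ℏc)³ × (1 GeV in J)⁴ = 2.10e37 J/m³.
Convert the energy scale: 0.890 MeV⁴ = 8.90e-13 GeV⁴.
Result: 8.90e-13 × 2.10e37 = 1.87e25 J/m³.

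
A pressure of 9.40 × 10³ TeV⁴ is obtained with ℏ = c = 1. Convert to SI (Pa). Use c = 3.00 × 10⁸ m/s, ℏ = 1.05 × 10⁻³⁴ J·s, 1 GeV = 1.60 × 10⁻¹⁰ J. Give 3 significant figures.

Pressure is [E]/[L]³ = [E]⁴/(ℏc)³.
1 GeV⁴ → 1/(ℏc)³ × (1 GeV in J)⁴ = 2.10 × 10³⁷ Pa.
Convert the energy scale: 9.40 × 10³ TeV⁴ = 9.40 × 10¹⁵ GeV⁴.
Result: 9.40 × 10¹⁵ × 2.10 × 10³⁷ = 1.97 × 10⁵³ Pa.

1.97 × 10⁵³ Pa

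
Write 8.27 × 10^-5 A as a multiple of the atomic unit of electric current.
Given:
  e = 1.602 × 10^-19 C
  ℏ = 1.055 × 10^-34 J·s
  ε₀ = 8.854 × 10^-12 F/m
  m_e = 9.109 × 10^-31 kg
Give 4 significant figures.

0.01251

atomic unit of electric current: I_au = e E_h/ℏ = m_e e⁵/((4πε₀)²ℏ³) = 6.612 × 10^-3 A.
8.27 × 10^-5 / 6.612 × 10^-3 = 0.01251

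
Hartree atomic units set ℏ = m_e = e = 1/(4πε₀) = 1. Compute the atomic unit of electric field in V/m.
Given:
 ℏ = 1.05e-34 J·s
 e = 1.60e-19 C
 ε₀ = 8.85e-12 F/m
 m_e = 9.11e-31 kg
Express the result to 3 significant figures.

5.20e11 V/m

Dimensional analysis gives E_au = E_h/(e a₀) = m_e²e⁵/((4πε₀)³ℏ⁴).
E_h = 4.38e-18 J
a₀ = 5.26e-11 m
E_h/(e·a₀) = 5.20e11 V/m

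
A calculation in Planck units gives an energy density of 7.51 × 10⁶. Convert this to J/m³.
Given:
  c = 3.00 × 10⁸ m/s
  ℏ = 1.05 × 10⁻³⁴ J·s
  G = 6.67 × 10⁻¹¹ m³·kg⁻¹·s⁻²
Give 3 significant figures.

One Planck energy density: u_P = c⁷/(ℏG²) = 4.68 × 10¹¹³ J/m³.
7.51 × 10⁶ × 4.68 × 10¹¹³ J/m³ = 3.52 × 10¹²⁰ J/m³

3.52 × 10¹²⁰ J/m³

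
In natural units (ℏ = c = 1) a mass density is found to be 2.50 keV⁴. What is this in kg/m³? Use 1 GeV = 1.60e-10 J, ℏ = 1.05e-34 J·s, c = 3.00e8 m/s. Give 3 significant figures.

Mass density is [E]/(c²[L]³) = [E]⁴/(ℏ³c⁵).
1 GeV⁴ → 1/(ℏ³c⁵) × (1 GeV in J)⁴ = 2.33e20 kg/m³.
Convert the energy scale: 2.50 keV⁴ = 2.50e-24 GeV⁴.
Result: 2.50e-24 × 2.33e20 = 5.82e-4 kg/m³.

5.82e-4 kg/m³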